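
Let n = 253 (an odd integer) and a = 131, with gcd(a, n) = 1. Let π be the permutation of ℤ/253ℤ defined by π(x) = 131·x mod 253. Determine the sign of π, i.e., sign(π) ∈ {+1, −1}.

Start at x=100: 100 → 197 → 1 → 131 → 210 → 186 → 78 → … (one orbit).
π_131 has 18 disjoint cycles with lengths [22, 22, 22, 22, 22, 22, 22, 22, 22, 22, 11, 11, 2, 2, 2, 2, 2, 1] on {0,…,252}.
Σ(ℓ_i−1) = 253−18 = 235; sign = (−1)^235 = -1.
The Jacobi symbol (131|253) = -1 (Zolotarev) agrees.

-1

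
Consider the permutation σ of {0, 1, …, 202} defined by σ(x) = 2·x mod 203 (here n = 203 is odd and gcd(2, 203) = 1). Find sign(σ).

-1

Start at x=197: 197 → 191 → 179 → 155 → 107 → 11 → 22 → … (one orbit).
π_2 has 6 disjoint cycles with lengths [84, 84, 28, 3, 3, 1] on {0,…,202}.
sign(π) = (−1)^{n − #cycles} = (−1)^{203−6} = (−1)^197 = -1.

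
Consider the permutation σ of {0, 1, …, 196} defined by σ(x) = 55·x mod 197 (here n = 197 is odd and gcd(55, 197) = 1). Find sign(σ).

Orbit of 174 under x↦55x: [174, 114, 163, 100, 181, 105, 62]… (length divides ord_197(55)).
The orbit structure of x ↦ 55x mod 197: 3 orbits of sizes [98, 98, 1].
Σ(ℓ_i−1) = 197−3 = 194; sign = (−1)^194 = +1.
Via Zolotarev, sign(π_{55}) = (55|197) = +1.

+1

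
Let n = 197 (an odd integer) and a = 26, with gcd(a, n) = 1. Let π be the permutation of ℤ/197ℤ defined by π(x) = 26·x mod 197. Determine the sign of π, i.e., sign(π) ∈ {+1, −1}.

+1

Start at x=188: 188 → 160 → 23 → 7 → 182 → 4 → 104 → … (one orbit).
3 cycles of lengths [98, 98, 1].
sign(π) = (−1)^{n − #cycles} = (−1)^{197−3} = (−1)^194 = +1.
Check: (26/197) = +1 by Zolotarev.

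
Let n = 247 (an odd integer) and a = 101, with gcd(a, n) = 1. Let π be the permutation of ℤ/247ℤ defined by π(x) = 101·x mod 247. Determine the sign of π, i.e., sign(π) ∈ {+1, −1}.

+1

Orbit of 42 under x↦101x: [42, 43, 144, 218, 35, 77, 120]… (length divides ord_247(101)).
17 cycles of lengths [18, 18, 18, 18, 18, 18, 18, 18, 18, 18, 18, 18, 9, 9, 6, 6, 1].
247 − 17 = 230 transpositions; sign(π) = (−1)^230 = +1.
(101|247)_J = +1 (Zolotarev's lemma cross-check).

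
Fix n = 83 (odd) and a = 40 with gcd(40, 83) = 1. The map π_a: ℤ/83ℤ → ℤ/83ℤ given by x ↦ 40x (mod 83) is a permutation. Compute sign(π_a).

+1

Trace 70: π^k(70) = [70, 61, 33, 75, 12, 65, 27] for k=0..6.
Decompose π into cycles: lengths [41, 41, 1] (3 cycles, including the fixed point 0).
Σ(ℓ_i−1) = 83−3 = 80; sign = (−1)^80 = +1.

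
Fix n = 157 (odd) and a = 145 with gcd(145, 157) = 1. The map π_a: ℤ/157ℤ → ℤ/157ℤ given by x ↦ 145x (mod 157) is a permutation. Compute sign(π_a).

+1

Orbit of 145 under x↦145x: [145, 144, 156, 12, 13, 1]… (length divides ord_157(145)).
Decompose π into cycles: lengths [6, 6, 6, 6, 6, 6, 6, 6, 6, 6, 6, 6, 6, 6, 6, 6, 6, 6, 6, 6, 6, 6, 6, 6, 6, 6, 1] (27 cycles, including the fixed point 0).
With 27 cycles on 157 points, sign = (−1)^{157−27} = +1.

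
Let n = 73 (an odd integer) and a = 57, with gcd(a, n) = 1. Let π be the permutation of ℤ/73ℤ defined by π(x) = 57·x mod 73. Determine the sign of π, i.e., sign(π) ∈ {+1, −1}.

Trace 8: π^k(8) = [8, 18, 4, 9, 2, 41, 1] for k=0..6.
5 cycles of lengths [18, 18, 18, 18, 1].
n − c = 73 − 5 = 68; sign = (−1)^68 = +1.
Check: (57/73) = +1 by Zolotarev.

+1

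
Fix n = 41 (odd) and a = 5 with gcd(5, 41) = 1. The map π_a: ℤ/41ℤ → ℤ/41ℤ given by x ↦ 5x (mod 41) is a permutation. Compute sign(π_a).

Orbit of 39 under x↦5x: [39, 31, 32, 37, 21, 23, 33]… (length divides ord_41(5)).
Cycle lengths of π_5 on ℤ/41ℤ: [20, 20, 1]; 3 cycles in total.
Σ(ℓ_i−1) = 41−3 = 38; sign = (−1)^38 = +1.

+1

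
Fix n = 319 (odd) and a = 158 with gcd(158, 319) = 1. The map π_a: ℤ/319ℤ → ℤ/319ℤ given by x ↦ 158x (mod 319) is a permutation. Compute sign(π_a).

Start at x=267: 267 → 78 → 202 → 16 → 295 → 36 → 265 → … (one orbit).
Cycle type of π: 70×4 + 14×2 + 5×2 + 1; total 9 cycles.
319 − 9 = 310 transpositions; sign(π) = (−1)^310 = +1.

+1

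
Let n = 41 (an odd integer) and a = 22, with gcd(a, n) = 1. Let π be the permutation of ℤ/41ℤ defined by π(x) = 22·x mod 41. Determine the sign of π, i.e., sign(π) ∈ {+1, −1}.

Trace 11: π^k(11) = [11, 37, 35, 32, 7, 31, 26] for k=0..6.
2 cycles of lengths [40, 1].
2 cycles on 41: each ℓ→(−1)^(ℓ−1), product (−1)^39 = -1.

-1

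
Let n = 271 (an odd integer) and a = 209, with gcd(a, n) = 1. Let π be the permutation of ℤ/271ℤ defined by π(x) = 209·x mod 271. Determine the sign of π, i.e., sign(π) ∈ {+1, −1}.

Trace 180: π^k(180) = [180, 222, 57, 260, 140, 263, 225] for k=0..6.
2 cycles of lengths [270, 1].
Σ(ℓ_i−1) = 271−2 = 269; sign = (−1)^269 = -1.
The Jacobi symbol (209|271) = -1 (Zolotarev) agrees.

-1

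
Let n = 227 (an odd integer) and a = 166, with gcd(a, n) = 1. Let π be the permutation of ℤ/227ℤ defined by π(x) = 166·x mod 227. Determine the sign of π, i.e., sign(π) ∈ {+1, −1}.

Start at x=74: 74 → 26 → 3 → 44 → 40 → 57 → 155 → … (one orbit).
π_166 has 3 disjoint cycles with lengths [113, 113, 1] on {0,…,226}.
n − c = 227 − 3 = 224; sign = (−1)^224 = +1.
The Jacobi symbol (166|227) = +1 (Zolotarev) agrees.

+1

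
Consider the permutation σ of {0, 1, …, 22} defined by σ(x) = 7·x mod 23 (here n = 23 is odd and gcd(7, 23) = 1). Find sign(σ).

-1

Start at x=8: 8 → 10 → 1 → 7 → 3 → 21 → 9 → … (one orbit).
Decompose π into cycles: lengths [22, 1] (2 cycles, including the fixed point 0).
n − c = 23 − 2 = 21; sign = (−1)^21 = -1.
Zolotarev: (7|23) = -1, matching the cycle-count sign.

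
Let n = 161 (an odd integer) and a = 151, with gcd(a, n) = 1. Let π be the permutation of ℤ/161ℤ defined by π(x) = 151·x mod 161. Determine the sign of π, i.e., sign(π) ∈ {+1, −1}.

+1

Orbit of 78 under x↦151x: [78, 25, 72, 85, 116, 128, 8]… (length divides ord_161(151)).
The orbit structure of x ↦ 151x mod 161: 9 orbits of sizes [33, 33, 33, 33, 11, 11, 3, 3, 1].
9 cycles on 161: each ℓ→(−1)^(ℓ−1), product (−1)^152 = +1.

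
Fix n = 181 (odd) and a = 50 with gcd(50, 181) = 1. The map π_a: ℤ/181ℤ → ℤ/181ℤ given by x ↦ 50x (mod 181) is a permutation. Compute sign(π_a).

-1

Orbit of 175 under x↦50x: [175, 62, 23, 64, 123, 177, 162]… (length divides ord_181(50)).
2 cycles of lengths [180, 1].
Σ(ℓ_i−1) = 181−2 = 179; sign = (−1)^179 = -1.
(50|181)_J = -1 (Zolotarev's lemma cross-check).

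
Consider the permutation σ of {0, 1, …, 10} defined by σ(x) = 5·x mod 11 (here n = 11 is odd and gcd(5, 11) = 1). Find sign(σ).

Start at x=4: 4 → 9 → 1 → 5 → 3 → 4 (one orbit).
The orbit structure of x ↦ 5x mod 11: 3 orbits of sizes [5, 5, 1].
3 cycles on 11: each ℓ→(−1)^(ℓ−1), product (−1)^8 = +1.
Check: (5/11) = +1 by Zolotarev.

+1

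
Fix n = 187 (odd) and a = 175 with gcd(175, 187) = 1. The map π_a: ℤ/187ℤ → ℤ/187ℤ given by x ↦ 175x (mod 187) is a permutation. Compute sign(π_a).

Trace 155: π^k(155) = [155, 10, 67, 131, 111, 164, 89] for k=0..6.
17 cycles of lengths [16, 16, 16, 16, 16, 16, 16, 16, 16, 16, 16, 2, 2, 2, 2, 2, 1].
Σ(ℓ_i−1) = 187−17 = 170; sign = (−1)^170 = +1.
Check: (175/187) = +1 by Zolotarev.

+1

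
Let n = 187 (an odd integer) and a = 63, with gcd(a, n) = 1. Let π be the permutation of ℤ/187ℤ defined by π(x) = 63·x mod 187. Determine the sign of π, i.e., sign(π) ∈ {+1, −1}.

+1

Orbit of 105 under x↦63x: [105, 70, 109, 135, 90, 60, 40]… (length divides ord_187(63)).
5 cycles of lengths [80, 80, 16, 10, 1].
n − c = 187 − 5 = 182; sign = (−1)^182 = +1.
Zolotarev: (63|187) = +1, matching the cycle-count sign.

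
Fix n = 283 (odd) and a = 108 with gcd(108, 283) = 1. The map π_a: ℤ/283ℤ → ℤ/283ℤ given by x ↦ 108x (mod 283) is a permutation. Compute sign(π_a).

Start at x=86: 86 → 232 → 152 → 2 → 216 → 122 → 158 → … (one orbit).
Cycle lengths of π_108 on ℤ/283ℤ: [94, 94, 94, 1]; 4 cycles in total.
Σ(ℓ_i−1) = 283−4 = 279; sign = (−1)^279 = -1.
Zolotarev: (108|283) = -1, matching the cycle-count sign.

-1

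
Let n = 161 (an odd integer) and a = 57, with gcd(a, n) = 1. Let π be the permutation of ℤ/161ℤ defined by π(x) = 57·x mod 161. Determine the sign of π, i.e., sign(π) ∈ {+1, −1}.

Start at x=15: 15 → 50 → 113 → 1 → 57 → 29 → 43 → … (one orbit).
Decompose π into cycles: lengths [22, 22, 22, 22, 22, 22, 22, 1, 1, 1, 1, 1, 1, 1] (14 cycles, including the fixed point 0).
Σ(ℓ_i−1) = 161−14 = 147; sign = (−1)^147 = -1.

-1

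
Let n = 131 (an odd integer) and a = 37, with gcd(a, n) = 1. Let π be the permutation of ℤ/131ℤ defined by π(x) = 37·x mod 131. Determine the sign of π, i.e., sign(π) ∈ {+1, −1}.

Start at x=2: 2 → 74 → 118 → 43 → 19 → 48 → 73 → … (one orbit).
π_37 has 2 disjoint cycles with lengths [130, 1] on {0,…,130}.
sign(π) = (−1)^{n − #cycles} = (−1)^{131−2} = (−1)^129 = -1.

-1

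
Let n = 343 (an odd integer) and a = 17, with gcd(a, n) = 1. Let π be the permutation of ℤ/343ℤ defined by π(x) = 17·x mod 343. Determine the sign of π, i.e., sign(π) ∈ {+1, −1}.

Orbit of 25 under x↦17x: [25, 82, 22, 31, 184, 41, 11]… (length divides ord_343(17)).
The orbit structure of x ↦ 17x mod 343: 4 orbits of sizes [294, 42, 6, 1].
Σ(ℓ_i−1) = 343−4 = 339; sign = (−1)^339 = -1.

-1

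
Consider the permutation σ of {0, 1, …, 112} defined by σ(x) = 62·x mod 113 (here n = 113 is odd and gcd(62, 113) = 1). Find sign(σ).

Start at x=104: 104 → 7 → 95 → 14 → 77 → 28 → 41 → … (one orbit).
The orbit structure of x ↦ 62x mod 113: 3 orbits of sizes [56, 56, 1].
With 3 cycles on 113 points, sign = (−1)^{113−3} = +1.

+1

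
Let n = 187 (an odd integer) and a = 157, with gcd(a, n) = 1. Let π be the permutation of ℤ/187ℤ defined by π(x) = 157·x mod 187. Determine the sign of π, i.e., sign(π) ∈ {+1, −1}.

Start at x=16: 16 → 81 → 1 → 157 → 152 → 115 → 103 → … (one orbit).
The orbit structure of x ↦ 157x mod 187: 15 orbits of sizes [20, 20, 20, 20, 20, 20, 20, 20, 5, 5, 4, 4, 4, 4, 1].
Σ(ℓ_i−1) = 187−15 = 172; sign = (−1)^172 = +1.
The Jacobi symbol (157|187) = +1 (Zolotarev) agrees.

+1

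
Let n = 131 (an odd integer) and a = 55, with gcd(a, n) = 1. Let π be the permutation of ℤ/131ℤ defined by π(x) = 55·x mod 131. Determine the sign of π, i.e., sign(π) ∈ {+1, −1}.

Trace 52: π^k(52) = [52, 109, 100, 129, 21, 107, 121] for k=0..6.
Decompose π into cycles: lengths [65, 65, 1] (3 cycles, including the fixed point 0).
Σ(ℓ_i−1) = 131−3 = 128; sign = (−1)^128 = +1.
(55|131)_J = +1 (Zolotarev's lemma cross-check).

+1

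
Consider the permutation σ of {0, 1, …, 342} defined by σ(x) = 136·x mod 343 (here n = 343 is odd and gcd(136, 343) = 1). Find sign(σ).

-1

Start at x=275: 275 → 13 → 53 → 5 → 337 → 213 → 156 → … (one orbit).
4 cycles of lengths [294, 42, 6, 1].
n − c = 343 − 4 = 339; sign = (−1)^339 = -1.
(136|343)_J = -1 (Zolotarev's lemma cross-check).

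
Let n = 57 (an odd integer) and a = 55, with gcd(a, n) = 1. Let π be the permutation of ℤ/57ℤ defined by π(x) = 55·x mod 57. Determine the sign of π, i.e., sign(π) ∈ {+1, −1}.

+1

Trace 55: π^k(55) = [55, 4, 49, 16, 25, 7, 43] for k=0..6.
9 cycles of lengths [9, 9, 9, 9, 9, 9, 1, 1, 1].
n − c = 57 − 9 = 48; sign = (−1)^48 = +1.
The Jacobi symbol (55|57) = +1 (Zolotarev) agrees.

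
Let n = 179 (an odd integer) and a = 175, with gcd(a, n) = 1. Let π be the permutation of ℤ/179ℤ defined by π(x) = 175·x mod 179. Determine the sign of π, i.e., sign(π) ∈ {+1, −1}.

Orbit of 115 under x↦175x: [115, 77, 50, 158, 84, 22, 91]… (length divides ord_179(175)).
Cycle type of π: 178 + 1; total 2 cycles.
With 2 cycles on 179 points, sign = (−1)^{179−2} = -1.

-1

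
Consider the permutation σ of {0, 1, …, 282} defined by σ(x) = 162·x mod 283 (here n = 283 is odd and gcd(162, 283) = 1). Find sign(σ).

Orbit of 65 under x↦162x: [65, 59, 219, 103, 272, 199, 259]… (length divides ord_283(162)).
Cycle lengths of π_162 on ℤ/283ℤ: [282, 1]; 2 cycles in total.
sign(π) = (−1)^{n − #cycles} = (−1)^{283−2} = (−1)^281 = -1.

-1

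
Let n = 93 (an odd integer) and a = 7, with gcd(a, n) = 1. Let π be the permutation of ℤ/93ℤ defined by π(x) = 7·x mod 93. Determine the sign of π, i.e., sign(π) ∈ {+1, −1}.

Trace 4: π^k(4) = [4, 28, 10, 70, 25, 82, 16] for k=0..6.
Cycle type of π: 15×6 + 1×3; total 9 cycles.
9 cycles on 93: each ℓ→(−1)^(ℓ−1), product (−1)^84 = +1.

+1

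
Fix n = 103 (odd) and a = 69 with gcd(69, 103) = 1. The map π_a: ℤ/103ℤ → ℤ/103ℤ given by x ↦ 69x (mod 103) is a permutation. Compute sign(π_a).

Start at x=9: 9 → 3 → 1 → 69 → 23 → 42 → 14 → … (one orbit).
Cycle type of π: 34×3 + 1; total 4 cycles.
n − c = 103 − 4 = 99; sign = (−1)^99 = -1.
Via Zolotarev, sign(π_{69}) = (69|103) = -1.

-1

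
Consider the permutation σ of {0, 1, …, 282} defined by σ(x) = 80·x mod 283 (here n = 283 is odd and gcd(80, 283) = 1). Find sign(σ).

Orbit of 152 under x↦80x: [152, 274, 129, 132, 89, 45, 204]… (length divides ord_283(80)).
π_80 has 2 disjoint cycles with lengths [282, 1] on {0,…,282}.
sign(π) = (−1)^{n − #cycles} = (−1)^{283−2} = (−1)^281 = -1.

-1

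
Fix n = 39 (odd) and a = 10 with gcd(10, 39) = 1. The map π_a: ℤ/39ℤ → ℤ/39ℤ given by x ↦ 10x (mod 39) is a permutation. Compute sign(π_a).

Orbit of 25 under x↦10x: [25, 16, 4, 1, 10, 22]… (length divides ord_39(10)).
Cycle type of π: 6×6 + 1×3; total 9 cycles.
9 cycles on 39: each ℓ→(−1)^(ℓ−1), product (−1)^30 = +1.
The Jacobi symbol (10|39) = +1 (Zolotarev) agrees.

+1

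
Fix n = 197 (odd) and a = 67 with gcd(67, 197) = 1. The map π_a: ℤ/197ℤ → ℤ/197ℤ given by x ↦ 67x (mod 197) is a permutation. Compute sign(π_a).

Orbit of 6 under x↦67x: [6, 8, 142, 58, 143, 125, 101]… (length divides ord_197(67)).
Decompose π into cycles: lengths [196, 1] (2 cycles, including the fixed point 0).
n − c = 197 − 2 = 195; sign = (−1)^195 = -1.
Zolotarev: (67|197) = -1, matching the cycle-count sign.

-1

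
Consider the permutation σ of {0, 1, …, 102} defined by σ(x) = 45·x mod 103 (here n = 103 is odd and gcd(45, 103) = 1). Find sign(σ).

-1

Start at x=76: 76 → 21 → 18 → 89 → 91 → 78 → 8 → … (one orbit).
π_45 has 2 disjoint cycles with lengths [102, 1] on {0,…,102}.
Σ(ℓ_i−1) = 103−2 = 101; sign = (−1)^101 = -1.
(45|103)_J = -1 (Zolotarev's lemma cross-check).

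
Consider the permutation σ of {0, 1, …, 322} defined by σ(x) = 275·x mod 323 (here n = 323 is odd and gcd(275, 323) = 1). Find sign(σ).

-1

Orbit of 256 under x↦275x: [256, 309, 26, 44, 149, 277, 270]… (length divides ord_323(275)).
Cycle lengths of π_275 on ℤ/323ℤ: [144, 144, 16, 9, 9, 1]; 6 cycles in total.
6 cycles on 323: each ℓ→(−1)^(ℓ−1), product (−1)^317 = -1.
Zolotarev: (275|323) = -1, matching the cycle-count sign.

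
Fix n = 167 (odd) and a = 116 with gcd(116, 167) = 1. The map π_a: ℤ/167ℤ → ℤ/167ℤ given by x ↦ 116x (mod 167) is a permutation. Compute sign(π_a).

Orbit of 162 under x↦116x: [162, 88, 21, 98, 12, 56, 150]… (length divides ord_167(116)).
The orbit structure of x ↦ 116x mod 167: 3 orbits of sizes [83, 83, 1].
With 3 cycles on 167 points, sign = (−1)^{167−3} = +1.
The Jacobi symbol (116|167) = +1 (Zolotarev) agrees.

+1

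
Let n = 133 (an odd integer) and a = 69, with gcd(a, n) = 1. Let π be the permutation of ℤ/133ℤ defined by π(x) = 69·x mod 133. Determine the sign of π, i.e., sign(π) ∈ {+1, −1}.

Start at x=64: 64 → 27 → 1 → 69 → 106 → 132 → 64 (one orbit).
Decompose π into cycles: lengths [6, 6, 6, 6, 6, 6, 6, 6, 6, 6, 6, 6, 6, 6, 6, 6, 6, 6, 6, 6, 6, 2, 2, 2, 1] (25 cycles, including the fixed point 0).
25 cycles on 133: each ℓ→(−1)^(ℓ−1), product (−1)^108 = +1.

+1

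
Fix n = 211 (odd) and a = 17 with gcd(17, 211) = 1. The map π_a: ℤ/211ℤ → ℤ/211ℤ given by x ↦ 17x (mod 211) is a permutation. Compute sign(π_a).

Orbit of 66 under x↦17x: [66, 67, 84, 162, 11, 187, 14]… (length divides ord_211(17)).
The orbit structure of x ↦ 17x mod 211: 2 orbits of sizes [210, 1].
With 2 cycles on 211 points, sign = (−1)^{211−2} = -1.

-1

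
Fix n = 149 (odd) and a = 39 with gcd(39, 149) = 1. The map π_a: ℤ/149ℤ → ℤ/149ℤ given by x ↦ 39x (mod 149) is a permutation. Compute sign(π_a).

Orbit of 36 under x↦39x: [36, 63, 73, 16, 28, 49, 123]… (length divides ord_149(39)).
π_39 has 5 disjoint cycles with lengths [37, 37, 37, 37, 1] on {0,…,148}.
With 5 cycles on 149 points, sign = (−1)^{149−5} = +1.

+1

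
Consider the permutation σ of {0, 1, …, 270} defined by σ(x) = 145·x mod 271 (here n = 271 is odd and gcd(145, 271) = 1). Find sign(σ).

-1

Orbit of 217 under x↦145x: [217, 29, 140, 246, 169, 115, 144]… (length divides ord_271(145)).
6 cycles of lengths [54, 54, 54, 54, 54, 1].
n − c = 271 − 6 = 265; sign = (−1)^265 = -1.
The Jacobi symbol (145|271) = -1 (Zolotarev) agrees.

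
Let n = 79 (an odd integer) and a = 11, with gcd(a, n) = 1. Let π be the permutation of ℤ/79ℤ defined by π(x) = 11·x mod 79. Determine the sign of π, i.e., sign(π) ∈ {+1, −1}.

Start at x=49: 49 → 65 → 4 → 44 → 10 → 31 → 25 → … (one orbit).
The orbit structure of x ↦ 11x mod 79: 3 orbits of sizes [39, 39, 1].
With 3 cycles on 79 points, sign = (−1)^{79−3} = +1.
Via Zolotarev, sign(π_{11}) = (11|79) = +1.

+1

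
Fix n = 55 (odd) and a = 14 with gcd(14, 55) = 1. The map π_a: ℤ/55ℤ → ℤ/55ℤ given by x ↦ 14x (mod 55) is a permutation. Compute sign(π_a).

Orbit of 26 under x↦14x: [26, 34, 36, 9, 16, 4, 1]… (length divides ord_55(14)).
Cycle lengths of π_14 on ℤ/55ℤ: [10, 10, 10, 10, 5, 5, 2, 2, 1]; 9 cycles in total.
n − c = 55 − 9 = 46; sign = (−1)^46 = +1.
The Jacobi symbol (14|55) = +1 (Zolotarev) agrees.

+1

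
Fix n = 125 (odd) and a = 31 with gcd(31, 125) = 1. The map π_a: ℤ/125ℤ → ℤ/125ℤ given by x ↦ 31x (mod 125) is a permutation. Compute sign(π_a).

Orbit of 71 under x↦31x: [71, 76, 106, 36, 116, 96, 101]… (length divides ord_125(31)).
Cycle type of π: 25×4 + 5×4 + 1×5; total 13 cycles.
n − c = 125 − 13 = 112; sign = (−1)^112 = +1.
(31|125)_J = +1 (Zolotarev's lemma cross-check).

+1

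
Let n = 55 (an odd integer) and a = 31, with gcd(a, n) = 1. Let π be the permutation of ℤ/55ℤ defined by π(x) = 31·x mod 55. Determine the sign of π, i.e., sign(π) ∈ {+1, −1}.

+1

Trace 31: π^k(31) = [31, 26, 36, 16, 1] for k=0..4.
The orbit structure of x ↦ 31x mod 55: 15 orbits of sizes [5, 5, 5, 5, 5, 5, 5, 5, 5, 5, 1, 1, 1, 1, 1].
Σ(ℓ_i−1) = 55−15 = 40; sign = (−1)^40 = +1.
Via Zolotarev, sign(π_{31}) = (31|55) = +1.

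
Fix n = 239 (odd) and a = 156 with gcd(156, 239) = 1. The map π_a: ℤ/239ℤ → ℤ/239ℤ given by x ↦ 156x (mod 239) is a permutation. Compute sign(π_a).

Start at x=222: 222 → 216 → 236 → 10 → 126 → 58 → 205 → … (one orbit).
2 cycles of lengths [238, 1].
n − c = 239 − 2 = 237; sign = (−1)^237 = -1.

-1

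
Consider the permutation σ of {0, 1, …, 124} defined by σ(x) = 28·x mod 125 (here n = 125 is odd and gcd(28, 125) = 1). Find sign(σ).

Start at x=96: 96 → 63 → 14 → 17 → 101 → 78 → 59 → … (one orbit).
Cycle lengths of π_28 on ℤ/125ℤ: [100, 20, 4, 1]; 4 cycles in total.
n − c = 125 − 4 = 121; sign = (−1)^121 = -1.

-1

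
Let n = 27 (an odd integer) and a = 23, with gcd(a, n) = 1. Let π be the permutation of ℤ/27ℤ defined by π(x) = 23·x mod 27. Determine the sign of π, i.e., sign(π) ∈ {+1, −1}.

-1

Trace 20: π^k(20) = [20, 1, 23, 16, 17, 13, 2] for k=0..6.
Decompose π into cycles: lengths [18, 6, 2, 1] (4 cycles, including the fixed point 0).
n − c = 27 − 4 = 23; sign = (−1)^23 = -1.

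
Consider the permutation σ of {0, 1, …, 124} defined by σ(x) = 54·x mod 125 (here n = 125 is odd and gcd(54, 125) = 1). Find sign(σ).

Start at x=79: 79 → 16 → 114 → 31 → 49 → 21 → 9 → … (one orbit).
Decompose π into cycles: lengths [50, 50, 10, 10, 2, 2, 1] (7 cycles, including the fixed point 0).
With 7 cycles on 125 points, sign = (−1)^{125−7} = +1.
(54|125)_J = +1 (Zolotarev's lemma cross-check).

+1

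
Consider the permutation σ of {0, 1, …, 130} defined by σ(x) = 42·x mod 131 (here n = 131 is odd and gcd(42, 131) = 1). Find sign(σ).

-1

Trace 73: π^k(73) = [73, 53, 130, 89, 70, 58, 78] for k=0..6.
Cycle lengths of π_42 on ℤ/131ℤ: [10, 10, 10, 10, 10, 10, 10, 10, 10, 10, 10, 10, 10, 1]; 14 cycles in total.
n − c = 131 − 14 = 117; sign = (−1)^117 = -1.
Zolotarev: (42|131) = -1, matching the cycle-count sign.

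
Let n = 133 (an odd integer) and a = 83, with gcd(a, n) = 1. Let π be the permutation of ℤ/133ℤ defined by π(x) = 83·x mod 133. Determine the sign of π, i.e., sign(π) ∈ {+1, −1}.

-1

Start at x=125: 125 → 1 → 83 → 106 → 20 → 64 → 125 (one orbit).
28 cycles of lengths [6, 6, 6, 6, 6, 6, 6, 6, 6, 6, 6, 6, 6, 6, 6, 6, 6, 6, 3, 3, 3, 3, 3, 3, 2, 2, 2, 1].
Σ(ℓ_i−1) = 133−28 = 105; sign = (−1)^105 = -1.
Zolotarev: (83|133) = -1, matching the cycle-count sign.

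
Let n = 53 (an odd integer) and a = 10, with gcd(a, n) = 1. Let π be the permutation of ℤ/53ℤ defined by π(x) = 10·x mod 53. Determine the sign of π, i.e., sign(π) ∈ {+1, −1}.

Start at x=46: 46 → 36 → 42 → 49 → 13 → 24 → 28 → … (one orbit).
Cycle lengths of π_10 on ℤ/53ℤ: [13, 13, 13, 13, 1]; 5 cycles in total.
5 cycles on 53: each ℓ→(−1)^(ℓ−1), product (−1)^48 = +1.

+1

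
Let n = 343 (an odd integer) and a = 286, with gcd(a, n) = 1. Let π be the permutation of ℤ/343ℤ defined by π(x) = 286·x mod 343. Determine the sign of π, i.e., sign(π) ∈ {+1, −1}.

Trace 8: π^k(8) = [8, 230, 267, 216, 36, 6, 1] for k=0..6.
The orbit structure of x ↦ 286x mod 343: 10 orbits of sizes [98, 98, 98, 14, 14, 14, 2, 2, 2, 1].
n − c = 343 − 10 = 333; sign = (−1)^333 = -1.

-1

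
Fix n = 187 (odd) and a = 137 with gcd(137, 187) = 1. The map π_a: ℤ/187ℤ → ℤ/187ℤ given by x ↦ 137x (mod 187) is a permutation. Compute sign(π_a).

+1

Start at x=86: 86 → 1 → 137 → 69 → 103 → 86 (one orbit).
51 cycles of lengths [5, 5, 5, 5, 5, 5, 5, 5, 5, 5, 5, 5, 5, 5, 5, 5, 5, 5, 5, 5, 5, 5, 5, 5, 5, 5, 5, 5, 5, 5, 5, 5, 5, 5, 1, 1, 1, 1, 1, 1, 1, 1, 1, 1, 1, 1, 1, 1, 1, 1, 1].
51 cycles on 187: each ℓ→(−1)^(ℓ−1), product (−1)^136 = +1.
Via Zolotarev, sign(π_{137}) = (137|187) = +1.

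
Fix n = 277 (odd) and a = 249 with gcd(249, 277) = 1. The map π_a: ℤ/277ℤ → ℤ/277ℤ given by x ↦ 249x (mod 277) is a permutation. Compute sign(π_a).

+1

Orbit of 88 under x↦249x: [88, 29, 19, 22, 215, 74, 144]… (length divides ord_277(249)).
Decompose π into cycles: lengths [138, 138, 1] (3 cycles, including the fixed point 0).
With 3 cycles on 277 points, sign = (−1)^{277−3} = +1.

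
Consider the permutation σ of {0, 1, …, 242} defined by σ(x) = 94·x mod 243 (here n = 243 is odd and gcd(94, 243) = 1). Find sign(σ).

+1

Start at x=199: 199 → 238 → 16 → 46 → 193 → 160 → 217 → … (one orbit).
11 cycles of lengths [81, 81, 27, 27, 9, 9, 3, 3, 1, 1, 1].
243 − 11 = 232 transpositions; sign(π) = (−1)^232 = +1.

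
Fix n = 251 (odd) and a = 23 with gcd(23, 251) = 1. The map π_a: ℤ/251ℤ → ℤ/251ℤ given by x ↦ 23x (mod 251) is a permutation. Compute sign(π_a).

Orbit of 38 under x↦23x: [38, 121, 22, 4, 92, 108, 225]… (length divides ord_251(23)).
3 cycles of lengths [125, 125, 1].
n − c = 251 − 3 = 248; sign = (−1)^248 = +1.
Zolotarev: (23|251) = +1, matching the cycle-count sign.

+1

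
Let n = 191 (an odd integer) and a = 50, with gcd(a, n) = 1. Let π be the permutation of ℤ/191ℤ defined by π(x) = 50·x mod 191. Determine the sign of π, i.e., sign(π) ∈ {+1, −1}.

Orbit of 59 under x↦50x: [59, 85, 48, 108, 52, 117, 120]… (length divides ord_191(50)).
The orbit structure of x ↦ 50x mod 191: 3 orbits of sizes [95, 95, 1].
3 cycles on 191: each ℓ→(−1)^(ℓ−1), product (−1)^188 = +1.
Zolotarev: (50|191) = +1, matching the cycle-count sign.

+1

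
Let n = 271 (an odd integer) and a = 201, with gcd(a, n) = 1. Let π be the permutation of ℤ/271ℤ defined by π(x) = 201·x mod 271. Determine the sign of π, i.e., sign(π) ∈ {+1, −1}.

-1

Orbit of 52 under x↦201x: [52, 154, 60, 136, 236, 11, 43]… (length divides ord_271(201)).
2 cycles of lengths [270, 1].
sign(π) = (−1)^{n − #cycles} = (−1)^{271−2} = (−1)^269 = -1.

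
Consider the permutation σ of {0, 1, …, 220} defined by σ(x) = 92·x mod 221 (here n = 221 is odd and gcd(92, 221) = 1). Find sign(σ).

-1

Start at x=209: 209 → 1 → 92 → 66 → 105 → 157 → 79 → … (one orbit).
π_92 has 26 disjoint cycles with lengths [16, 16, 16, 16, 16, 16, 16, 16, 16, 16, 16, 16, 16, 1, 1, 1, 1, 1, 1, 1, 1, 1, 1, 1, 1, 1] on {0,…,220}.
With 26 cycles on 221 points, sign = (−1)^{221−26} = -1.
Check: (92/221) = -1 by Zolotarev.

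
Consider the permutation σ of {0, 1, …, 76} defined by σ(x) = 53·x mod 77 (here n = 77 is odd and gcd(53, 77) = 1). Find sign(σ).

Orbit of 1 under x↦53x: [1, 53, 37, 36, 60, 23, 64]… (length divides ord_77(53)).
9 cycles of lengths [15, 15, 15, 15, 5, 5, 3, 3, 1].
9 cycles on 77: each ℓ→(−1)^(ℓ−1), product (−1)^68 = +1.
Zolotarev: (53|77) = +1, matching the cycle-count sign.

+1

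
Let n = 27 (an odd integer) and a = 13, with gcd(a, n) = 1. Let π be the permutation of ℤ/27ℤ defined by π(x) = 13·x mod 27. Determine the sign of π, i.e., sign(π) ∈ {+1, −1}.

Trace 16: π^k(16) = [16, 19, 4, 25, 1, 13, 7] for k=0..6.
π_13 has 7 disjoint cycles with lengths [9, 9, 3, 3, 1, 1, 1] on {0,…,26}.
Σ(ℓ_i−1) = 27−7 = 20; sign = (−1)^20 = +1.
The Jacobi symbol (13|27) = +1 (Zolotarev) agrees.

+1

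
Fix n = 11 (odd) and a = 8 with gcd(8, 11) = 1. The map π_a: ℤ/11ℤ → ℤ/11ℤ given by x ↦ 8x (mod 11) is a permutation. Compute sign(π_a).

-1

Trace 6: π^k(6) = [6, 4, 10, 3, 2, 5, 7] for k=0..6.
Cycle type of π: 10 + 1; total 2 cycles.
11 − 2 = 9 transpositions; sign(π) = (−1)^9 = -1.
The Jacobi symbol (8|11) = -1 (Zolotarev) agrees.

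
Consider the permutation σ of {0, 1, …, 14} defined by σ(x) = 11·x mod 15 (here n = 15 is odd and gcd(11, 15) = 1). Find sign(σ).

Trace 1: π^k(1) = [1, 11] for k=0..1.
10 cycles of lengths [2, 2, 2, 2, 2, 1, 1, 1, 1, 1].
With 10 cycles on 15 points, sign = (−1)^{15−10} = -1.
Check: (11/15) = -1 by Zolotarev.

-1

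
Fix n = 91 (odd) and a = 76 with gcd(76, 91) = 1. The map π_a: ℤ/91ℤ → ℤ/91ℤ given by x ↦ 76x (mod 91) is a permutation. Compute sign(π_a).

+1

Trace 41: π^k(41) = [41, 22, 34, 36, 6, 1, 76] for k=0..6.
Cycle type of π: 12×7 + 2×3 + 1; total 11 cycles.
Σ(ℓ_i−1) = 91−11 = 80; sign = (−1)^80 = +1.
The Jacobi symbol (76|91) = +1 (Zolotarev) agrees.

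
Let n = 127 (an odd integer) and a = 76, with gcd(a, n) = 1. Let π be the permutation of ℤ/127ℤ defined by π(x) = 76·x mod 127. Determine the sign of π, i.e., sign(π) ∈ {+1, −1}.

Start at x=38: 38 → 94 → 32 → 19 → 47 → 16 → 73 → … (one orbit).
7 cycles of lengths [21, 21, 21, 21, 21, 21, 1].
7 cycles on 127: each ℓ→(−1)^(ℓ−1), product (−1)^120 = +1.

+1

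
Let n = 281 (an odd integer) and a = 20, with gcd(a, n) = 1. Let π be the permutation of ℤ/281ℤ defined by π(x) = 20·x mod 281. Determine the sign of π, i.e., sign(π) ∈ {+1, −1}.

+1

Start at x=247: 247 → 163 → 169 → 8 → 160 → 109 → 213 → … (one orbit).
Cycle lengths of π_20 on ℤ/281ℤ: [140, 140, 1]; 3 cycles in total.
281 − 3 = 278 transpositions; sign(π) = (−1)^278 = +1.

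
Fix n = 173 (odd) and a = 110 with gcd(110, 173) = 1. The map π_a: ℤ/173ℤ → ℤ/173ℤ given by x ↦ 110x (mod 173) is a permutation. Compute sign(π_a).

-1

Start at x=171: 171 → 126 → 20 → 124 → 146 → 144 → 97 → … (one orbit).
Cycle lengths of π_110 on ℤ/173ℤ: [172, 1]; 2 cycles in total.
sign(π) = (−1)^{n − #cycles} = (−1)^{173−2} = (−1)^171 = -1.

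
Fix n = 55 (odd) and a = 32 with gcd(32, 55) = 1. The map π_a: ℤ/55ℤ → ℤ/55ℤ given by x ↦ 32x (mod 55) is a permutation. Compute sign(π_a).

Start at x=1: 1 → 32 → 34 → 43 → 1 (one orbit).
The orbit structure of x ↦ 32x mod 55: 17 orbits of sizes [4, 4, 4, 4, 4, 4, 4, 4, 4, 4, 4, 2, 2, 2, 2, 2, 1].
Σ(ℓ_i−1) = 55−17 = 38; sign = (−1)^38 = +1.
Check: (32/55) = +1 by Zolotarev.

+1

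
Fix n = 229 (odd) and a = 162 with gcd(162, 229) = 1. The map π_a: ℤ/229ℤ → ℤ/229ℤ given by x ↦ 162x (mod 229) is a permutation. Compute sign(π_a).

Trace 172: π^k(172) = [172, 155, 149, 93, 181, 10, 17] for k=0..6.
Cycle type of π: 228 + 1; total 2 cycles.
Σ(ℓ_i−1) = 229−2 = 227; sign = (−1)^227 = -1.
Check: (162/229) = -1 by Zolotarev.

-1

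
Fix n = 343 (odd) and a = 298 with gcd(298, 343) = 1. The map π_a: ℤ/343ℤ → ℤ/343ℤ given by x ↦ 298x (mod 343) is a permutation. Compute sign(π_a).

Trace 137: π^k(137) = [137, 9, 281, 46, 331, 197, 53] for k=0..6.
7 cycles of lengths [147, 147, 21, 21, 3, 3, 1].
343 − 7 = 336 transpositions; sign(π) = (−1)^336 = +1.

+1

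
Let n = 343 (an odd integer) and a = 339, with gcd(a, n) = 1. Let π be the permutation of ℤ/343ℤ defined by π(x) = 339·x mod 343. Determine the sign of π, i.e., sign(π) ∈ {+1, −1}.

-1

Orbit of 5 under x↦339x: [5, 323, 80, 23, 251, 25, 243]… (length divides ord_343(339)).
Cycle type of π: 294 + 42 + 6 + 1; total 4 cycles.
Σ(ℓ_i−1) = 343−4 = 339; sign = (−1)^339 = -1.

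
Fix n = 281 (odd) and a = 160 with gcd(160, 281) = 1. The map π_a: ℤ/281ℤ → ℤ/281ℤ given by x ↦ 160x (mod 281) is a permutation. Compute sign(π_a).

+1

Orbit of 36 under x↦160x: [36, 140, 201, 126, 209, 1, 160]… (length divides ord_281(160)).
π_160 has 3 disjoint cycles with lengths [140, 140, 1] on {0,…,280}.
3 cycles on 281: each ℓ→(−1)^(ℓ−1), product (−1)^278 = +1.
The Jacobi symbol (160|281) = +1 (Zolotarev) agrees.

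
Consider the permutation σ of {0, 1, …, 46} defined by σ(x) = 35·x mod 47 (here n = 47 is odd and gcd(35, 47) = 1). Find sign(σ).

-1

Start at x=36: 36 → 38 → 14 → 20 → 42 → 13 → 32 → … (one orbit).
Cycle type of π: 46 + 1; total 2 cycles.
n − c = 47 − 2 = 45; sign = (−1)^45 = -1.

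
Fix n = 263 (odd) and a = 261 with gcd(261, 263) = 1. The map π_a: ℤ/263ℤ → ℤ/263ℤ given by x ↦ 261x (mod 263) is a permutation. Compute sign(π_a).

-1

Trace 223: π^k(223) = [223, 80, 103, 57, 149, 228, 70] for k=0..6.
π_261 has 2 disjoint cycles with lengths [262, 1] on {0,…,262}.
sign(π) = (−1)^{n − #cycles} = (−1)^{263−2} = (−1)^261 = -1.
(261|263)_J = -1 (Zolotarev's lemma cross-check).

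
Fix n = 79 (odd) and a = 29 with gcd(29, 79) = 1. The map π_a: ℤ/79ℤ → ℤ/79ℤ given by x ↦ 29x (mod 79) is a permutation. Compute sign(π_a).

-1

Trace 28: π^k(28) = [28, 22, 6, 16, 69, 26, 43] for k=0..6.
π_29 has 2 disjoint cycles with lengths [78, 1] on {0,…,78}.
2 cycles on 79: each ℓ→(−1)^(ℓ−1), product (−1)^77 = -1.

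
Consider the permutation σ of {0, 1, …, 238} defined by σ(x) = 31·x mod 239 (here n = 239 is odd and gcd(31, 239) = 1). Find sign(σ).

Start at x=109: 109 → 33 → 67 → 165 → 96 → 108 → 2 → … (one orbit).
Cycle type of π: 119×2 + 1; total 3 cycles.
sign(π) = (−1)^{n − #cycles} = (−1)^{239−3} = (−1)^236 = +1.
(31|239)_J = +1 (Zolotarev's lemma cross-check).

+1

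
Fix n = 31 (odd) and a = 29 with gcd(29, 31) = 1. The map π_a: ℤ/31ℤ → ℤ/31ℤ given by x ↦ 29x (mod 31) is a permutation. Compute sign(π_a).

-1

Orbit of 4 under x↦29x: [4, 23, 16, 30, 2, 27, 8]… (length divides ord_31(29)).
Cycle type of π: 10×3 + 1; total 4 cycles.
4 cycles on 31: each ℓ→(−1)^(ℓ−1), product (−1)^27 = -1.
The Jacobi symbol (29|31) = -1 (Zolotarev) agrees.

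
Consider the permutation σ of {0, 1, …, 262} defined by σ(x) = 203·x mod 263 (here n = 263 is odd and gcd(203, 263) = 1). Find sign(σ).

Orbit of 61 under x↦203x: [61, 22, 258, 37, 147, 122, 44]… (length divides ord_263(203)).
Cycle type of π: 131×2 + 1; total 3 cycles.
Σ(ℓ_i−1) = 263−3 = 260; sign = (−1)^260 = +1.

+1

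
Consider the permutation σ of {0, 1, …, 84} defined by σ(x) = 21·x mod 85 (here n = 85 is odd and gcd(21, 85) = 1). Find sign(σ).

+1

Trace 21: π^k(21) = [21, 16, 81, 1] for k=0..3.
Cycle lengths of π_21 on ℤ/85ℤ: [4, 4, 4, 4, 4, 4, 4, 4, 4, 4, 4, 4, 4, 4, 4, 4, 4, 4, 4, 4, 1, 1, 1, 1, 1]; 25 cycles in total.
25 cycles on 85: each ℓ→(−1)^(ℓ−1), product (−1)^60 = +1.
Via Zolotarev, sign(π_{21}) = (21|85) = +1.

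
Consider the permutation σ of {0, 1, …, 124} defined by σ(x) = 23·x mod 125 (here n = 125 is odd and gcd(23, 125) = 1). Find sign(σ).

Orbit of 19 under x↦23x: [19, 62, 51, 48, 104, 17, 16]… (length divides ord_125(23)).
The orbit structure of x ↦ 23x mod 125: 4 orbits of sizes [100, 20, 4, 1].
125 − 4 = 121 transpositions; sign(π) = (−1)^121 = -1.
Check: (23/125) = -1 by Zolotarev.

-1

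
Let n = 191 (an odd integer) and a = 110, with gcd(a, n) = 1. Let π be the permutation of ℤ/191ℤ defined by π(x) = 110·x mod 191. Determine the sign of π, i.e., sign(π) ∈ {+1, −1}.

-1

Start at x=177: 177 → 179 → 17 → 151 → 184 → 185 → 104 → … (one orbit).
Decompose π into cycles: lengths [190, 1] (2 cycles, including the fixed point 0).
Σ(ℓ_i−1) = 191−2 = 189; sign = (−1)^189 = -1.
(110|191)_J = -1 (Zolotarev's lemma cross-check).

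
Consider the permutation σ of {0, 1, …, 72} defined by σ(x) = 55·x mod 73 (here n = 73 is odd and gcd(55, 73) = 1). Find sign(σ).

+1

Trace 2: π^k(2) = [2, 37, 64, 16, 4, 1, 55] for k=0..6.
π_55 has 9 disjoint cycles with lengths [9, 9, 9, 9, 9, 9, 9, 9, 1] on {0,…,72}.
With 9 cycles on 73 points, sign = (−1)^{73−9} = +1.
(55|73)_J = +1 (Zolotarev's lemma cross-check).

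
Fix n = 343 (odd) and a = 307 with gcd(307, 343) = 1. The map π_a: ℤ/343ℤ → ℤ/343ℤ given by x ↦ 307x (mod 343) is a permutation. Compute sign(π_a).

Orbit of 258 under x↦307x: [258, 316, 286, 337, 216, 113, 48]… (length divides ord_343(307)).
10 cycles of lengths [98, 98, 98, 14, 14, 14, 2, 2, 2, 1].
343 − 10 = 333 transpositions; sign(π) = (−1)^333 = -1.

-1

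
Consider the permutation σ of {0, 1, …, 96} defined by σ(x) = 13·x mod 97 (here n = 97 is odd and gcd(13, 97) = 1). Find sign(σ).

Orbit of 89 under x↦13x: [89, 90, 6, 78, 44, 87, 64]… (length divides ord_97(13)).
π_13 has 2 disjoint cycles with lengths [96, 1] on {0,…,96}.
n − c = 97 − 2 = 95; sign = (−1)^95 = -1.
Via Zolotarev, sign(π_{13}) = (13|97) = -1.

-1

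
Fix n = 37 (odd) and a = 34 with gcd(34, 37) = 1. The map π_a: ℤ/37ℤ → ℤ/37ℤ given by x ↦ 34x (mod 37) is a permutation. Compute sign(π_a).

Orbit of 33 under x↦34x: [33, 12, 1, 34, 9, 10, 7]… (length divides ord_37(34)).
5 cycles of lengths [9, 9, 9, 9, 1].
5 cycles on 37: each ℓ→(−1)^(ℓ−1), product (−1)^32 = +1.
Zolotarev: (34|37) = +1, matching the cycle-count sign.

+1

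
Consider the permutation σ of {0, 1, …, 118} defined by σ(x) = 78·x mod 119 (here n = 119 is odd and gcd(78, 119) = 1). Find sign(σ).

Start at x=64: 64 → 113 → 8 → 29 → 1 → 78 → 15 → … (one orbit).
Cycle type of π: 16×7 + 1×7; total 14 cycles.
119 − 14 = 105 transpositions; sign(π) = (−1)^105 = -1.
The Jacobi symbol (78|119) = -1 (Zolotarev) agrees.

-1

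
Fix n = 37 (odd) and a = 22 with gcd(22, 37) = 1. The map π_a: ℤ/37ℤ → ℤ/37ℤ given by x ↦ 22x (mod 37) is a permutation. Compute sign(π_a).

Start at x=28: 28 → 24 → 10 → 35 → 30 → 31 → 16 → … (one orbit).
Cycle type of π: 36 + 1; total 2 cycles.
37 − 2 = 35 transpositions; sign(π) = (−1)^35 = -1.
Via Zolotarev, sign(π_{22}) = (22|37) = -1.

-1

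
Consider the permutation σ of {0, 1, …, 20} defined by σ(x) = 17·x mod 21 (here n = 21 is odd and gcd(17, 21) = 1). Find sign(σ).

+1

Start at x=20: 20 → 4 → 5 → 1 → 17 → 16 → 20 (one orbit).
Decompose π into cycles: lengths [6, 6, 6, 2, 1] (5 cycles, including the fixed point 0).
5 cycles on 21: each ℓ→(−1)^(ℓ−1), product (−1)^16 = +1.
(17|21)_J = +1 (Zolotarev's lemma cross-check).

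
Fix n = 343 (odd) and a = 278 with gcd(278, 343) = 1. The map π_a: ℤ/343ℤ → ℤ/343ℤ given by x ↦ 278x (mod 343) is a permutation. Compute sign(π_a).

Trace 269: π^k(269) = [269, 8, 166, 186, 258, 37, 339] for k=0..6.
Decompose π into cycles: lengths [294, 42, 6, 1] (4 cycles, including the fixed point 0).
4 cycles on 343: each ℓ→(−1)^(ℓ−1), product (−1)^339 = -1.

-1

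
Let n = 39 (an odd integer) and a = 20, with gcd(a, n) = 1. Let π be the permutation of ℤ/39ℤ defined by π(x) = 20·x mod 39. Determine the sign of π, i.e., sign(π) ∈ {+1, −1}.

Orbit of 25 under x↦20x: [25, 32, 16, 8, 4, 2, 1]… (length divides ord_39(20)).
Cycle lengths of π_20 on ℤ/39ℤ: [12, 12, 12, 2, 1]; 5 cycles in total.
n − c = 39 − 5 = 34; sign = (−1)^34 = +1.
Via Zolotarev, sign(π_{20}) = (20|39) = +1.

+1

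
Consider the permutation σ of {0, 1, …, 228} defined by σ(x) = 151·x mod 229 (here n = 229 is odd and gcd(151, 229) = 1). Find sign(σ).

+1

Trace 48: π^k(48) = [48, 149, 57, 134, 82, 16, 126] for k=0..6.
Decompose π into cycles: lengths [57, 57, 57, 57, 1] (5 cycles, including the fixed point 0).
5 cycles on 229: each ℓ→(−1)^(ℓ−1), product (−1)^224 = +1.
Via Zolotarev, sign(π_{151}) = (151|229) = +1.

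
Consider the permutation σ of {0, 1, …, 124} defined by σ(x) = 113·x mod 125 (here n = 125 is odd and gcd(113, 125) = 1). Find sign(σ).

Start at x=84: 84 → 117 → 96 → 98 → 74 → 112 → 31 → … (one orbit).
The orbit structure of x ↦ 113x mod 125: 4 orbits of sizes [100, 20, 4, 1].
With 4 cycles on 125 points, sign = (−1)^{125−4} = -1.
Zolotarev: (113|125) = -1, matching the cycle-count sign.

-1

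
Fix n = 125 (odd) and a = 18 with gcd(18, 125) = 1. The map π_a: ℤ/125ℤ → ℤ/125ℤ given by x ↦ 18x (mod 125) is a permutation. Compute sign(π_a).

-1

Trace 32: π^k(32) = [32, 76, 118, 124, 107, 51, 43] for k=0..6.
Cycle lengths of π_18 on ℤ/125ℤ: [20, 20, 20, 20, 20, 4, 4, 4, 4, 4, 4, 1]; 12 cycles in total.
12 cycles on 125: each ℓ→(−1)^(ℓ−1), product (−1)^113 = -1.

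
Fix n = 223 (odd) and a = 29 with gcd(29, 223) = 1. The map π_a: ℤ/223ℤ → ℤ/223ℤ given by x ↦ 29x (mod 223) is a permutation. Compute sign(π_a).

Start at x=217: 217 → 49 → 83 → 177 → 4 → 116 → 19 → … (one orbit).
Cycle lengths of π_29 on ℤ/223ℤ: [111, 111, 1]; 3 cycles in total.
3 cycles on 223: each ℓ→(−1)^(ℓ−1), product (−1)^220 = +1.
The Jacobi symbol (29|223) = +1 (Zolotarev) agrees.

+1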